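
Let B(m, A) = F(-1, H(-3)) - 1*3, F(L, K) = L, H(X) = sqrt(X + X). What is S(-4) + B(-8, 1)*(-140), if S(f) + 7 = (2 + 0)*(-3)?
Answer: 547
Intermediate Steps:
H(X) = sqrt(2)*sqrt(X) (H(X) = sqrt(2*X) = sqrt(2)*sqrt(X))
S(f) = -13 (S(f) = -7 + (2 + 0)*(-3) = -7 + 2*(-3) = -7 - 6 = -13)
B(m, A) = -4 (B(m, A) = -1 - 1*3 = -1 - 3 = -4)
S(-4) + B(-8, 1)*(-140) = -13 - 4*(-140) = -13 + 560 = 547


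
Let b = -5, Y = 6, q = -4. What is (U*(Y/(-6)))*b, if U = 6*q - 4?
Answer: -140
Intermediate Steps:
U = -28 (U = 6*(-4) - 4 = -24 - 4 = -28)
(U*(Y/(-6)))*b = -168/(-6)*(-5) = -168*(-1)/6*(-5) = -28*(-1)*(-5) = 28*(-5) = -140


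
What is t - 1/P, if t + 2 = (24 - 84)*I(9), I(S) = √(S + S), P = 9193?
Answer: -18387/9193 - 180*√2 ≈ -256.56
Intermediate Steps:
I(S) = √2*√S (I(S) = √(2*S) = √2*√S)
t = -2 - 180*√2 (t = -2 + (24 - 84)*(√2*√9) = -2 - 60*√2*3 = -2 - 180*√2 ≈ -256.56)
t - 1/P = (-2 - 180*√2) - 1/9193 = -18387/9193 - 180*√2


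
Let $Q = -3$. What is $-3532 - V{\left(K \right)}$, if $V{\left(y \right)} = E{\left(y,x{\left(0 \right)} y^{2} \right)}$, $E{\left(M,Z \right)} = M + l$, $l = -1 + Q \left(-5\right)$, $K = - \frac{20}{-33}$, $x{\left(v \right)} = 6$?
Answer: $- \frac{117038}{33} \approx -3546.6$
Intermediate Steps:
$K = \frac{20}{33}$ ($K = \left(-20\right) \left(- \frac{1}{33}\right) = \frac{20}{33} \approx 0.60606$)
$l = 14$ ($l = -1 - -15 = -1 + 15 = 14$)
$E{\left(M,Z \right)} = 14 + M$ ($E{\left(M,Z \right)} = M + 14 = 14 + M$)
$V{\left(y \right)} = 14 + y$
$-3532 - V{\left(K \right)} = -3532 - \left(14 + \frac{20}{33}\right) = -3532 - \frac{482}{33} = - \frac{117038}{33}$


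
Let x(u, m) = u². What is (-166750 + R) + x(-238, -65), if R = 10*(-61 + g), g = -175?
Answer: -112466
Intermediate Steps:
R = -2360 (R = 10*(-61 - 175) = 10*(-236) = -2360)
(-166750 + R) + x(-238, -65) = (-166750 - 2360) + (-238)² = -169110 + 56644 = -112466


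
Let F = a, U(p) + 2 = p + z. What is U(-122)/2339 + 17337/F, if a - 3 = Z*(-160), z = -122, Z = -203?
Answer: 32560425/75977737 ≈ 0.42855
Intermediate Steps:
U(p) = -124 + p (U(p) = -2 + (p - 122) = -2 + (-122 + p) = -124 + p)
a = 32483 (a = 3 - 203*(-160) = 3 + 32480 = 32483)
F = 32483
U(-122)/2339 + 17337/F = (-124 - 122)/2339 + 17337/32483 = -246*1/2339 + 17337*(1/32483) = -246/2339 + 17337/32483 = 32560425/75977737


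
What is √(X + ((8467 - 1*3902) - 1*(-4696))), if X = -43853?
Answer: 4*I*√2162 ≈ 185.99*I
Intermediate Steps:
√(X + ((8467 - 1*3902) - 1*(-4696))) = √(-43853 + ((8467 - 1*3902) - 1*(-4696))) = √(-43853 + ((8467 - 3902) + 4696)) = √(-43853 + (4565 + 4696)) = √(-43853 + 9261) = √(-34592) = 4*I*√2162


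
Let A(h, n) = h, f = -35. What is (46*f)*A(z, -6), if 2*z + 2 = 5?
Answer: -2415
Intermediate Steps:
z = 3/2 (z = -1 + (½)*5 = -1 + 5/2 = 3/2 ≈ 1.5000)
(46*f)*A(z, -6) = (46*(-35))*(3/2) = -1610*3/2 = -2415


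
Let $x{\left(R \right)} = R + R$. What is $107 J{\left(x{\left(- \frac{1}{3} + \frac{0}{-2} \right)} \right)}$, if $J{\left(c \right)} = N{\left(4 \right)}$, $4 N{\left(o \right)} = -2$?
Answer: $- \frac{107}{2} \approx -53.5$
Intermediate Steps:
$N{\left(o \right)} = - \frac{1}{2}$ ($N{\left(o \right)} = \frac{1}{4} \left(-2\right) = - \frac{1}{2}$)
$x{\left(R \right)} = 2 R$
$J{\left(c \right)} = - \frac{1}{2}$
$107 J{\left(x{\left(- \frac{1}{3} + \frac{0}{-2} \right)} \right)} = 107 \left(- \frac{1}{2}\right) = - \frac{107}{2}$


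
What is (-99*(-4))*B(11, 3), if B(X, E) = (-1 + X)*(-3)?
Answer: -11880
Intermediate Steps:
B(X, E) = 3 - 3*X
(-99*(-4))*B(11, 3) = (-99*(-4))*(3 - 3*11) = 396*(3 - 33) = 396*(-30) = -11880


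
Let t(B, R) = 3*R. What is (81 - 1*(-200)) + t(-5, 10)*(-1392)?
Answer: -41479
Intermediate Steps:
(81 - 1*(-200)) + t(-5, 10)*(-1392) = (81 - 1*(-200)) + (3*10)*(-1392) = (81 + 200) + 30*(-1392) = 281 - 41760 = -41479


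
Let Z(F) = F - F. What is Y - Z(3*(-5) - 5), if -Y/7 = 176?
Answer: -1232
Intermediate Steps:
Y = -1232 (Y = -7*176 = -1232)
Z(F) = 0
Y - Z(3*(-5) - 5) = -1232 - 1*0 = -1232 + 0 = -1232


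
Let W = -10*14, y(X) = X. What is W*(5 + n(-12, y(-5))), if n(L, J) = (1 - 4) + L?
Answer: 1400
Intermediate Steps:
W = -140
n(L, J) = -3 + L
W*(5 + n(-12, y(-5))) = -140*(5 + (-3 - 12)) = -140*(5 - 15) = -140*(-10) = 1400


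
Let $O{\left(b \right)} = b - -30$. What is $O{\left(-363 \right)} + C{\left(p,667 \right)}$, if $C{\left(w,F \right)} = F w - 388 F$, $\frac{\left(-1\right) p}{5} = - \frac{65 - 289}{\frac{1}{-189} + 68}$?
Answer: $- \frac{3471257339}{12851} \approx -2.7012 \cdot 10^{5}$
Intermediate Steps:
$O{\left(b \right)} = 30 + b$ ($O{\left(b \right)} = b + 30 = 30 + b$)
$p = - \frac{211680}{12851}$ ($p = - 5 \left(- \frac{65 - 289}{\frac{1}{-189} + 68}\right) = - 5 \left(- \frac{-224}{- \frac{1}{189} + 68}\right) = - 5 \left(- \frac{-224}{\frac{12851}{189}}\right) = - 5 \left(- \frac{\left(-224\right) 189}{12851}\right) = - 5 \left(\left(-1\right) \left(- \frac{42336}{12851}\right)\right) = \left(-5\right) \frac{42336}{12851} = - \frac{211680}{12851} \approx -16.472$)
$C{\left(w,F \right)} = - 388 F + F w$
$O{\left(-363 \right)} + C{\left(p,667 \right)} = \left(30 - 363\right) + 667 \left(-388 - \frac{211680}{12851}\right) = -333 + 667 \left(- \frac{5197868}{12851}\right) = -333 - \frac{3466977956}{12851} = - \frac{3471257339}{12851}$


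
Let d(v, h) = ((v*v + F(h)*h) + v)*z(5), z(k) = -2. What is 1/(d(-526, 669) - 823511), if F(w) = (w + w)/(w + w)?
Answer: -1/1377149 ≈ -7.2614e-7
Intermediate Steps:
F(w) = 1 (F(w) = (2*w)/((2*w)) = (2*w)*(1/(2*w)) = 1)
d(v, h) = -2*h - 2*v - 2*v² (d(v, h) = ((v*v + 1*h) + v)*(-2) = ((v² + h) + v)*(-2) = ((h + v²) + v)*(-2) = (h + v + v²)*(-2) = -2*h - 2*v - 2*v²)
1/(d(-526, 669) - 823511) = 1/((-2*669 - 2*(-526) - 2*(-526)²) - 823511) = 1/((-1338 + 1052 - 2*276676) - 823511) = 1/((-1338 + 1052 - 553352) - 823511) = 1/(-553638 - 823511) = 1/(-1377149) = -1/1377149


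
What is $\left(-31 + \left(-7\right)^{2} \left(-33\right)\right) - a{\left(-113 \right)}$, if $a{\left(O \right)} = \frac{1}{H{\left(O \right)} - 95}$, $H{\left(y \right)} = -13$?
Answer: $- \frac{177983}{108} \approx -1648.0$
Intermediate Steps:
$a{\left(O \right)} = - \frac{1}{108}$ ($a{\left(O \right)} = \frac{1}{-13 - 95} = \frac{1}{-108} = - \frac{1}{108}$)
$\left(-31 + \left(-7\right)^{2} \left(-33\right)\right) - a{\left(-113 \right)} = \left(-31 + \left(-7\right)^{2} \left(-33\right)\right) - - \frac{1}{108} = \left(-31 + 49 \left(-33\right)\right) + \frac{1}{108} = \left(-31 - 1617\right) + \frac{1}{108} = -1648 + \frac{1}{108} = - \frac{177983}{108}$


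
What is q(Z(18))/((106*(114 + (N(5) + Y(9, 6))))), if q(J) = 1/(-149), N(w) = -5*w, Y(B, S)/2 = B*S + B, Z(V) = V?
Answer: -1/3395710 ≈ -2.9449e-7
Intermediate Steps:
Y(B, S) = 2*B + 2*B*S (Y(B, S) = 2*(B*S + B) = 2*(B + B*S) = 2*B + 2*B*S)
q(J) = -1/149
q(Z(18))/((106*(114 + (N(5) + Y(9, 6))))) = -1/(106*(114 + (-5*5 + 2*9*(1 + 6))))/149 = -1/(106*(114 + (-25 + 2*9*7)))/149 = -1/(106*(114 + (-25 + 126)))/149 = -1/(106*(114 + 101))/149 = -1/(149*(106*215)) = -1/149/22790 = -1/149*1/22790 = -1/3395710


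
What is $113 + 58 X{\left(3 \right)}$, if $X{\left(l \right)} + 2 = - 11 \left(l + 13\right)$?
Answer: $-10211$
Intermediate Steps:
$X{\left(l \right)} = -145 - 11 l$ ($X{\left(l \right)} = -2 - 11 \left(l + 13\right) = -2 - 11 \left(13 + l\right) = -2 - \left(143 + 11 l\right) = -145 - 11 l$)
$113 + 58 X{\left(3 \right)} = 113 + 58 \left(-145 - 33\right) = 113 + 58 \left(-178\right) = 113 - 10324 = -10211$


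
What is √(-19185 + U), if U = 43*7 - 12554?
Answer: I*√31438 ≈ 177.31*I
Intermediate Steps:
U = -12253 (U = 301 - 12554 = -12253)
√(-19185 + U) = √(-19185 - 12253) = √(-31438) = I*√31438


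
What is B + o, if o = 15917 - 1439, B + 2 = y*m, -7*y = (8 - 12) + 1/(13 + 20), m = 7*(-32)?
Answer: 473516/33 ≈ 14349.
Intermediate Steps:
m = -224
y = 131/231 (y = -((8 - 12) + 1/(13 + 20))/7 = -(-4 + 1/33)/7 = -1/7*(-131/33) = 131/231 ≈ 0.56710)
B = -4258/33 (B = -2 + (131/231)*(-224) = -2 - 4192/33 = -4258/33 ≈ -129.03)
o = 14478
B + o = -4258/33 + 14478 = 473516/33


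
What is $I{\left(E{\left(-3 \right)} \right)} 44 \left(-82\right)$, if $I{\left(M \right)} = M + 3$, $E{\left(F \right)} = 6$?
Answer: $-32472$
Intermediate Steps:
$I{\left(M \right)} = 3 + M$
$I{\left(E{\left(-3 \right)} \right)} 44 \left(-82\right) = \left(3 + 6\right) 44 \left(-82\right) = 9 \cdot 44 \left(-82\right) = 396 \left(-82\right) = -32472$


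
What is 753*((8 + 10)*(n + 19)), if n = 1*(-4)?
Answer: 203310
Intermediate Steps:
n = -4
753*((8 + 10)*(n + 19)) = 753*((8 + 10)*(-4 + 19)) = 753*(18*15) = 753*270 = 203310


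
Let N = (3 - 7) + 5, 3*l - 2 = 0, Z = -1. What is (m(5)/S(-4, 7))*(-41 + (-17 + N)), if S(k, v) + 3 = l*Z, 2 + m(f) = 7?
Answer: 855/11 ≈ 77.727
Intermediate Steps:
l = ⅔ (l = ⅔ + (⅓)*0 = ⅔ + 0 = ⅔ ≈ 0.66667)
m(f) = 5 (m(f) = -2 + 7 = 5)
S(k, v) = -11/3 (S(k, v) = -3 + (⅔)*(-1) = -3 - ⅔ = -11/3)
N = 1 (N = -4 + 5 = 1)
(m(5)/S(-4, 7))*(-41 + (-17 + N)) = (5/(-11/3))*(-41 + (-17 + 1)) = (5*(-3/11))*(-41 - 16) = -15/11*(-57) = 855/11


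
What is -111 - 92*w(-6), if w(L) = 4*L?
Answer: 2097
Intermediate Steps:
-111 - 92*w(-6) = -111 - 368*(-6) = -111 - 92*(-24) = -111 + 2208 = 2097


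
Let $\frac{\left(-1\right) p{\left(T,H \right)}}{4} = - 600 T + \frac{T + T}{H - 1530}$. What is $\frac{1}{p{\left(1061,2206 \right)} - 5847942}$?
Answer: $- \frac{169}{557962720} \approx -3.0289 \cdot 10^{-7}$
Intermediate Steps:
$p{\left(T,H \right)} = 2400 T - \frac{8 T}{-1530 + H}$ ($p{\left(T,H \right)} = - 4 \left(- 600 T + \frac{T + T}{H - 1530}\right) = - 4 \left(- 600 T + \frac{2 T}{-1530 + H}\right) = 2400 T - \frac{8 T}{-1530 + H}$)
$\frac{1}{p{\left(1061,2206 \right)} - 5847942} = \frac{1}{8 \cdot 1061 \frac{1}{-1530 + 2206} \left(-459001 + 300 \cdot 2206\right) - 5847942} = \frac{1}{8 \cdot 1061 \cdot \frac{1}{676} \left(-459001 + 661800\right) - 5847942} = \frac{1}{8 \cdot 1061 \cdot \frac{1}{676} \cdot 202799 - 5847942} = \frac{1}{\frac{430339478}{169} - 5847942} = \frac{1}{- \frac{557962720}{169}} = - \frac{169}{557962720}$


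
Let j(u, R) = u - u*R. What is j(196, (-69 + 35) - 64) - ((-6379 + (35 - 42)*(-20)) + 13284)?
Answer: 12359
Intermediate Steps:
j(u, R) = u - R*u
j(196, (-69 + 35) - 64) - ((-6379 + (35 - 42)*(-20)) + 13284) = 196*(1 - ((-69 + 35) - 64)) - ((-6379 + (35 - 42)*(-20)) + 13284) = 196*(1 - (-34 - 64)) - ((-6379 - 7*(-20)) + 13284) = 196*(1 - 1*(-98)) - ((-6379 + 140) + 13284) = 196*(1 + 98) - (-6239 + 13284) = 196*99 - 1*7045 = 19404 - 7045 = 12359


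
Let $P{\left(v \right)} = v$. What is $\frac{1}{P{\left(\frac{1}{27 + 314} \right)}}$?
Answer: $341$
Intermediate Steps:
$\frac{1}{P{\left(\frac{1}{27 + 314} \right)}} = \frac{1}{\frac{1}{27 + 314}} = \frac{1}{\frac{1}{341}} = 341$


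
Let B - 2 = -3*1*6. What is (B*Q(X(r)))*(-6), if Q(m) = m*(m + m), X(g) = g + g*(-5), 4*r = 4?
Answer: 3072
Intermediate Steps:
r = 1 (r = (¼)*4 = 1)
X(g) = -4*g (X(g) = g - 5*g = -4*g)
Q(m) = 2*m² (Q(m) = m*(2*m) = 2*m²)
B = -16 (B = 2 - 3*1*6 = 2 - 3*6 = 2 - 18 = -16)
(B*Q(X(r)))*(-6) = -32*(-4*1)²*(-6) = -32*(-4)²*(-6) = -32*16*(-6) = -16*32*(-6) = -512*(-6) = 3072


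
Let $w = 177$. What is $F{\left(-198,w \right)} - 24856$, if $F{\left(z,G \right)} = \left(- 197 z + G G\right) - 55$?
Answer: $45424$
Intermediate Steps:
$F{\left(z,G \right)} = -55 + G^{2} - 197 z$ ($F{\left(z,G \right)} = \left(- 197 z + G^{2}\right) - 55 = \left(G^{2} - 197 z\right) - 55 = -55 + G^{2} - 197 z$)
$F{\left(-198,w \right)} - 24856 = \left(-55 + 177^{2} - -39006\right) - 24856 = \left(-55 + 31329 + 39006\right) - 24856 = 70280 - 24856 = 45424$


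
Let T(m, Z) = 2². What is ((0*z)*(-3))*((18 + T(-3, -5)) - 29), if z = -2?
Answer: 0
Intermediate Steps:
T(m, Z) = 4
((0*z)*(-3))*((18 + T(-3, -5)) - 29) = ((0*(-2))*(-3))*((18 + 4) - 29) = (0*(-3))*(22 - 29) = 0*(-7) = 0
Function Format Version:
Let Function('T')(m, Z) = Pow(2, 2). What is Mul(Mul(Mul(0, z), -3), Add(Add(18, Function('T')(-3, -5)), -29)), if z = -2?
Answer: 0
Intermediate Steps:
Function('T')(m, Z) = 4
Mul(Mul(Mul(0, z), -3), Add(Add(18, Function('T')(-3, -5)), -29)) = Mul(Mul(Mul(0, -2), -3), Add(Add(18, 4), -29)) = Mul(Mul(0, -3), Add(22, -29)) = Mul(0, -7) = 0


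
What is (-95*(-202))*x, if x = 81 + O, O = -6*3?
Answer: 1208970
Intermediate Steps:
O = -18
x = 63 (x = 81 - 18 = 63)
(-95*(-202))*x = -95*(-202)*63 = 19190*63 = 1208970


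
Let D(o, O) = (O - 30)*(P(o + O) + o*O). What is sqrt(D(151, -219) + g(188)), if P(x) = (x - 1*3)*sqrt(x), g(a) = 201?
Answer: sqrt(8234382 + 35358*I*sqrt(17)) ≈ 2869.7 + 25.4*I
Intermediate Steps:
P(x) = sqrt(x)*(-3 + x) (P(x) = (x - 3)*sqrt(x) = (-3 + x)*sqrt(x) = sqrt(x)*(-3 + x))
D(o, O) = (-30 + O)*(O*o + sqrt(O + o)*(-3 + O + o)) (D(o, O) = (O - 30)*(sqrt(o + O)*(-3 + (o + O)) + o*O) = (-30 + O)*(sqrt(O + o)*(-3 + (O + o)) + O*o) = (-30 + O)*(sqrt(O + o)*(-3 + O + o) + O*o) = (-30 + O)*(O*o + sqrt(O + o)*(-3 + O + o)))
sqrt(D(151, -219) + g(188)) = sqrt((151*(-219)**2 - 30*(-219)*151 + 30*sqrt(-219 + 151)*(3 - 1*(-219) - 1*151) - 219*sqrt(-219 + 151)*(-3 - 219 + 151)) + 201) = sqrt((151*47961 + 992070 + 30*sqrt(-68)*(3 + 219 - 151) - 219*sqrt(-68)*(-71)) + 201) = sqrt((7242111 + 992070 + 30*(2*I*sqrt(17))*71 - 219*2*I*sqrt(17)*(-71)) + 201) = sqrt((7242111 + 992070 + 4260*I*sqrt(17) + 31098*I*sqrt(17)) + 201) = sqrt((8234181 + 35358*I*sqrt(17)) + 201) = sqrt(8234382 + 35358*I*sqrt(17))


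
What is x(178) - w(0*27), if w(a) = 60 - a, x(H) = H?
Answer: 118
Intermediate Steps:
x(178) - w(0*27) = 178 - (60 - 0*27) = 178 - (60 - 1*0) = 178 - (60 + 0) = 178 - 1*60 = 178 - 60 = 118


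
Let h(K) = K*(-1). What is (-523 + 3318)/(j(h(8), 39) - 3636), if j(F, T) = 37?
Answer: -2795/3599 ≈ -0.77660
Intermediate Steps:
h(K) = -K
(-523 + 3318)/(j(h(8), 39) - 3636) = (-523 + 3318)/(37 - 3636) = 2795/(-3599) = 2795*(-1/3599) = -2795/3599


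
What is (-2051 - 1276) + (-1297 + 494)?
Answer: -4130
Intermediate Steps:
(-2051 - 1276) + (-1297 + 494) = -3327 - 803 = -4130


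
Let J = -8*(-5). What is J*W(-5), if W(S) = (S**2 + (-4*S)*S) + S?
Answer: -3200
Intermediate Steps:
J = 40
W(S) = S - 3*S**2 (W(S) = (S**2 - 4*S**2) + S = -3*S**2 + S = S - 3*S**2)
J*W(-5) = 40*(-5*(1 - 3*(-5))) = 40*(-5*(1 + 15)) = 40*(-5*16) = 40*(-80) = -3200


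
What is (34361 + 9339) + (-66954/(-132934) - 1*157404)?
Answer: -7557530291/66467 ≈ -1.1370e+5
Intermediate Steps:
(34361 + 9339) + (-66954/(-132934) - 1*157404) = 43700 + (-66954*(-1/132934) - 157404) = 43700 + (33477/66467 - 157404) = 43700 - 10462138191/66467 = -7557530291/66467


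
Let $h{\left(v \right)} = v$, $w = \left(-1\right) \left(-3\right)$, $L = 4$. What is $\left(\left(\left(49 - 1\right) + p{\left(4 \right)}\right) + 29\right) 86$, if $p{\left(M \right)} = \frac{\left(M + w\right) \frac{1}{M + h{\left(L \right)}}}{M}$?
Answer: $\frac{106253}{16} \approx 6640.8$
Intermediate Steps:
$w = 3$
$p{\left(M \right)} = \frac{3 + M}{M \left(4 + M\right)}$ ($p{\left(M \right)} = \frac{\left(M + 3\right) \frac{1}{M + 4}}{M} = \frac{\left(3 + M\right) \frac{1}{4 + M}}{M} = \frac{\frac{1}{4 + M} \left(3 + M\right)}{M} = \frac{3 + M}{M \left(4 + M\right)}$)
$\left(\left(\left(49 - 1\right) + p{\left(4 \right)}\right) + 29\right) 86 = \left(\left(\left(49 - 1\right) + \frac{3 + 4}{4 \left(4 + 4\right)}\right) + 29\right) 86 = \left(\left(48 + \frac{1}{4} \cdot \frac{1}{8} \cdot 7\right) + 29\right) 86 = \left(\left(48 + \frac{7}{32}\right) + 29\right) 86 = \left(\frac{1543}{32} + 29\right) 86 = \frac{2471}{32} \cdot 86 = \frac{106253}{16}$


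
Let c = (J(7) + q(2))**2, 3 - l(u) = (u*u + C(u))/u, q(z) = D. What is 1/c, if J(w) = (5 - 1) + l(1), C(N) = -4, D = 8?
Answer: 1/324 ≈ 0.0030864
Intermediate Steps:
q(z) = 8
l(u) = 3 - (-4 + u**2)/u (l(u) = 3 - (u*u - 4)/u = 3 - (u**2 - 4)/u = 3 - (-4 + u**2)/u)
J(w) = 10 (J(w) = (5 - 1) + (3 - 1*1 + 4/1) = 4 + (3 - 1 + 4*1) = 4 + (3 - 1 + 4) = 4 + 6 = 10)
c = 324 (c = (10 + 8)**2 = 18**2 = 324)
1/c = 1/324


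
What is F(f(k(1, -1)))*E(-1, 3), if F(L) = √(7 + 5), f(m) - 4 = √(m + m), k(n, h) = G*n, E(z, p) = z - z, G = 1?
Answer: 0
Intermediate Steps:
E(z, p) = 0
k(n, h) = n (k(n, h) = 1*n = n)
f(m) = 4 + √2*√m (f(m) = 4 + √(m + m) = 4 + √(2*m) = 4 + √2*√m)
F(L) = 2*√3 (F(L) = √12 = 2*√3)
F(f(k(1, -1)))*E(-1, 3) = (2*√3)*0 = 0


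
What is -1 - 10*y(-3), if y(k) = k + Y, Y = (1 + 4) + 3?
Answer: -51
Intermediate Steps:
Y = 8 (Y = 5 + 3 = 8)
y(k) = 8 + k (y(k) = k + 8 = 8 + k)
-1 - 10*y(-3) = -1 - 10*(8 - 3) = -1 - 10*5 = -1 - 50 = -51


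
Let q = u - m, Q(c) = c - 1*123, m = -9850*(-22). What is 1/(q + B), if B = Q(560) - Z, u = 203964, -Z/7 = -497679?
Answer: -1/3496052 ≈ -2.8604e-7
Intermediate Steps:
Z = 3483753 (Z = -7*(-497679) = 3483753)
m = 216700
Q(c) = -123 + c (Q(c) = c - 123 = -123 + c)
B = -3483316 (B = (-123 + 560) - 1*3483753 = 437 - 3483753 = -3483316)
q = -12736 (q = 203964 - 1*216700 = 203964 - 216700 = -12736)
1/(q + B) = 1/(-12736 - 3483316) = 1/(-3496052) = -1/3496052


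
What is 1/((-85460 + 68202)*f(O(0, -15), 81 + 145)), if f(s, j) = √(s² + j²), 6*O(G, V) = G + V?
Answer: -√204329/1763154941 ≈ -2.5637e-7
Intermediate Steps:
O(G, V) = G/6 + V/6 (O(G, V) = (G + V)/6 = G/6 + V/6)
f(s, j) = √(j² + s²)
1/((-85460 + 68202)*f(O(0, -15), 81 + 145)) = 1/((-85460 + 68202)*(√((81 + 145)² + ((⅙)*0 + (⅙)*(-15))²))) = 1/((-17258)*(√(226² + (0 - 5/2)²))) = -1/(17258*√(51076 + (-5/2)²)) = -1/(17258*√(51076 + 25/4)) = -2*√204329/204329/17258 = -√204329/1763154941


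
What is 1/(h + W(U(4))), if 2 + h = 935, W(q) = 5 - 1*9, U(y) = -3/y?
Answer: 1/929 ≈ 0.0010764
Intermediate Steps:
W(q) = -4 (W(q) = 5 - 9 = -4)
h = 933 (h = -2 + 935 = 933)
1/(h + W(U(4))) = 1/(933 - 4) = 1/929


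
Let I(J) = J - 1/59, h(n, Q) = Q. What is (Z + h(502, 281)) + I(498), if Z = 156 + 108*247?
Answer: 1629048/59 ≈ 27611.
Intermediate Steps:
I(J) = -1/59 + J (I(J) = J - 1*1/59 = J - 1/59 = -1/59 + J)
Z = 26832 (Z = 156 + 26676 = 26832)
(Z + h(502, 281)) + I(498) = (26832 + 281) + (-1/59 + 498) = 27113 + 29381/59 = 1629048/59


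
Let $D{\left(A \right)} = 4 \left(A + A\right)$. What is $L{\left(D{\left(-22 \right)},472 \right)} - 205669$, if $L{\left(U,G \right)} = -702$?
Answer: $-206371$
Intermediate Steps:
$D{\left(A \right)} = 8 A$ ($D{\left(A \right)} = 4 \cdot 2 A = 8 A$)
$L{\left(D{\left(-22 \right)},472 \right)} - 205669 = -702 - 205669 = -206371$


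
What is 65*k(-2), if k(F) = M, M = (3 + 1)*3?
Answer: 780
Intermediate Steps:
M = 12 (M = 4*3 = 12)
k(F) = 12
65*k(-2) = 65*12 = 780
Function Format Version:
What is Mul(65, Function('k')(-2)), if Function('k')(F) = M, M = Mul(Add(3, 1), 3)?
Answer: 780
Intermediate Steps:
M = 12 (M = Mul(4, 3) = 12)
Function('k')(F) = 12
Mul(65, Function('k')(-2)) = Mul(65, 12) = 780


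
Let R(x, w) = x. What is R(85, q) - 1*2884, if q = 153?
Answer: -2799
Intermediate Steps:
R(85, q) - 1*2884 = 85 - 1*2884 = 85 - 2884 = -2799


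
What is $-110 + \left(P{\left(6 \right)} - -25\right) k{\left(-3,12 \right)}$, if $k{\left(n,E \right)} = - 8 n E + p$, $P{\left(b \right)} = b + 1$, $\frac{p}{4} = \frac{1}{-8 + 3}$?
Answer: $\frac{45402}{5} \approx 9080.4$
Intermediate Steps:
$p = - \frac{4}{5}$ ($p = \frac{4}{-8 + 3} = \frac{4}{-5} = 4 \left(- \frac{1}{5}\right) = - \frac{4}{5} \approx -0.8$)
$P{\left(b \right)} = 1 + b$
$k{\left(n,E \right)} = - \frac{4}{5} - 8 E n$ ($k{\left(n,E \right)} = - 8 n E - \frac{4}{5} = - 8 E n - \frac{4}{5} = - \frac{4}{5} - 8 E n$)
$-110 + \left(P{\left(6 \right)} - -25\right) k{\left(-3,12 \right)} = -110 + \left(\left(1 + 6\right) - -25\right) \left(- \frac{4}{5} - 96 \left(-3\right)\right) = -110 + \left(7 + 25\right) \left(- \frac{4}{5} + 288\right) = -110 + 32 \cdot \frac{1436}{5} = -110 + \frac{45952}{5} = \frac{45402}{5}$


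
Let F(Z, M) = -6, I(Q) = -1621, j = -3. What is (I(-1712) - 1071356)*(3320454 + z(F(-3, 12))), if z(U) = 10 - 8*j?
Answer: -3562807252776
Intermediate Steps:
z(U) = 34 (z(U) = 10 - 8*(-3) = 10 + 24 = 34)
(I(-1712) - 1071356)*(3320454 + z(F(-3, 12))) = (-1621 - 1071356)*(3320454 + 34) = -1072977*3320488 = -3562807252776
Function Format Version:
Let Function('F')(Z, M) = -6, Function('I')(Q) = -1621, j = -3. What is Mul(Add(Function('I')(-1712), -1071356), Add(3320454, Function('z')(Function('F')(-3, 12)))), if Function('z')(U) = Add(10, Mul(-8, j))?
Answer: -3562807252776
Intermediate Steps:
Function('z')(U) = 34 (Function('z')(U) = Add(10, Mul(-8, -3)) = Add(10, 24) = 34)
Mul(Add(Function('I')(-1712), -1071356), Add(3320454, Function('z')(Function('F')(-3, 12)))) = Mul(Add(-1621, -1071356), Add(3320454, 34)) = Mul(-1072977, 3320488) = -3562807252776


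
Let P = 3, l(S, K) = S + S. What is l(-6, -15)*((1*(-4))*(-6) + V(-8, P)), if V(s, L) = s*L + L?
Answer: -36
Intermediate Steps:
l(S, K) = 2*S
V(s, L) = L + L*s (V(s, L) = L*s + L = L + L*s)
l(-6, -15)*((1*(-4))*(-6) + V(-8, P)) = (2*(-6))*((1*(-4))*(-6) + 3*(1 - 8)) = -12*(-4*(-6) + 3*(-7)) = -12*(24 - 21) = -12*3 = -36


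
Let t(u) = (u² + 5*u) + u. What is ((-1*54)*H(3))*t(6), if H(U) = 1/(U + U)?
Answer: -648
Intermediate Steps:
t(u) = u² + 6*u
H(U) = 1/(2*U)
((-1*54)*H(3))*t(6) = ((-1*54)*((½)/3))*(6*(6 + 6)) = (-27/3)*(6*12) = -54*⅙*72 = -9*72 = -648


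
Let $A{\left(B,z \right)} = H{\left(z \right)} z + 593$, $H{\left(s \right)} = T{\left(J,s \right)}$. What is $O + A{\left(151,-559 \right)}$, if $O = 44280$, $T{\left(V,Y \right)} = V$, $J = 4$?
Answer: $42637$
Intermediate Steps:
$H{\left(s \right)} = 4$
$A{\left(B,z \right)} = 593 + 4 z$ ($A{\left(B,z \right)} = 4 z + 593 = 593 + 4 z$)
$O + A{\left(151,-559 \right)} = 44280 + \left(593 + 4 \left(-559\right)\right) = 44280 + \left(593 - 2236\right) = 44280 - 1643 = 42637$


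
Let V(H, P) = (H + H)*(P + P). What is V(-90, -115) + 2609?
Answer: 44009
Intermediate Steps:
V(H, P) = 4*H*P (V(H, P) = (2*H)*(2*P) = 4*H*P)
V(-90, -115) + 2609 = 4*(-90)*(-115) + 2609 = 41400 + 2609 = 44009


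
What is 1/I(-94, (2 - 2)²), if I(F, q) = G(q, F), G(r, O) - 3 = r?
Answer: ⅓ ≈ 0.33333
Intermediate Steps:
G(r, O) = 3 + r
I(F, q) = 3 + q
1/I(-94, (2 - 2)²) = 1/(3 + (2 - 2)²) = 1/(3 + 0²) = 1/(3 + 0) = 1/3 = ⅓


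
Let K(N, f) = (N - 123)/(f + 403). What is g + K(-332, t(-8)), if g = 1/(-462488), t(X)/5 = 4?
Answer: -210432463/195632424 ≈ -1.0757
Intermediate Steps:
t(X) = 20 (t(X) = 5*4 = 20)
g = -1/462488 ≈ -2.1622e-6
K(N, f) = (-123 + N)/(403 + f)
g + K(-332, t(-8)) = -1/462488 + (-123 - 332)/(403 + 20) = -1/462488 - 455/423 = -210432463/195632424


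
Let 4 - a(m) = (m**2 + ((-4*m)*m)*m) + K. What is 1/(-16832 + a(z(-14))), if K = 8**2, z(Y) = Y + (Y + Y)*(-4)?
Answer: 1/3738272 ≈ 2.6750e-7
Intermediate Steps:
z(Y) = -7*Y (z(Y) = Y + (2*Y)*(-4) = Y - 8*Y = -7*Y)
K = 64
a(m) = -60 - m**2 + 4*m**3 (a(m) = 4 - ((m**2 + ((-4*m)*m)*m) + 64) = 4 - ((m**2 + (-4*m**2)*m) + 64) = 4 - ((m**2 - 4*m**3) + 64) = 4 - (64 + m**2 - 4*m**3) = 4 + (-64 - m**2 + 4*m**3) = -60 - m**2 + 4*m**3)
1/(-16832 + a(z(-14))) = 1/(-16832 + (-60 - (-7*(-14))**2 + 4*(-7*(-14))**3)) = 1/(-16832 + (-60 - 1*98**2 + 4*98**3)) = 1/(-16832 + (-60 - 1*9604 + 4*941192)) = 1/(-16832 + (-60 - 9604 + 3764768)) = 1/(-16832 + 3755104) = 1/3738272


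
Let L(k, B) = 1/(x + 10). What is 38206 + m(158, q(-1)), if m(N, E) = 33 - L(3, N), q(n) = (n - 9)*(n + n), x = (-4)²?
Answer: 994213/26 ≈ 38239.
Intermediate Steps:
x = 16
L(k, B) = 1/26 (L(k, B) = 1/(16 + 10) = 1/26)
q(n) = 2*n*(-9 + n) (q(n) = (-9 + n)*(2*n) = 2*n*(-9 + n))
m(N, E) = 857/26 (m(N, E) = 33 - 1*1/26 = 33 - 1/26 = 857/26)
38206 + m(158, q(-1)) = 38206 + 857/26 = 994213/26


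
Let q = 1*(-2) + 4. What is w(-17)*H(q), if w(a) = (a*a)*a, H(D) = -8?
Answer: 39304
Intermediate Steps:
q = 2 (q = -2 + 4 = 2)
w(a) = a³ (w(a) = a²*a = a³)
w(-17)*H(q) = (-17)³*(-8) = -4913*(-8) = 39304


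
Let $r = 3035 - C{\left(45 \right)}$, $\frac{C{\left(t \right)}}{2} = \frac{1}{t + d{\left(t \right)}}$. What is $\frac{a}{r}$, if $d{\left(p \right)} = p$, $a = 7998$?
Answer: $\frac{179955}{68287} \approx 2.6353$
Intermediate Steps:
$C{\left(t \right)} = \frac{1}{t}$ ($C{\left(t \right)} = \frac{2}{t + t} = \frac{2}{2 t} = 2 \frac{1}{2 t} = \frac{1}{t}$)
$r = \frac{136574}{45}$ ($r = 3035 - \frac{1}{45} = \frac{136574}{45} \approx 3035.0$)
$\frac{a}{r} = \frac{7998}{\frac{136574}{45}} = 7998 \cdot \frac{45}{136574} = \frac{179955}{68287}$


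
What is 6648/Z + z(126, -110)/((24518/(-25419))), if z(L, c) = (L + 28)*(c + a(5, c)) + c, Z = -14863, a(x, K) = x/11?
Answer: 3207462550698/182205517 ≈ 17604.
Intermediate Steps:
a(x, K) = x/11 (a(x, K) = x*(1/11) = x/11)
z(L, c) = c + (28 + L)*(5/11 + c) (z(L, c) = (L + 28)*(c + (1/11)*5) + c = (28 + L)*(c + 5/11) + c = (28 + L)*(5/11 + c) + c = c + (28 + L)*(5/11 + c))
6648/Z + z(126, -110)/((24518/(-25419))) = 6648/(-14863) + (140/11 + 29*(-110) + (5/11)*126 + 126*(-110))/((24518/(-25419))) = 6648*(-1/14863) + (140/11 - 3190 + 630/11 - 13860)/((24518*(-1/25419))) = -6648/14863 - 16980/(-24518/25419) = -6648/14863 - 16980*(-25419/24518) = -6648/14863 + 215807310/12259 = 3207462550698/182205517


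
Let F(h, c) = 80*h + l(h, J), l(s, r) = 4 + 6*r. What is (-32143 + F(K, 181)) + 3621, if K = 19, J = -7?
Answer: -27040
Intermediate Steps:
F(h, c) = -38 + 80*h (F(h, c) = 80*h + (4 + 6*(-7)) = 80*h + (4 - 42) = 80*h - 38 = -38 + 80*h)
(-32143 + F(K, 181)) + 3621 = (-32143 + (-38 + 80*19)) + 3621 = (-32143 + (-38 + 1520)) + 3621 = (-32143 + 1482) + 3621 = -30661 + 3621 = -27040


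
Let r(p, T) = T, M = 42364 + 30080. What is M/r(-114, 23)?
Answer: 72444/23 ≈ 3149.7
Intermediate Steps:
M = 72444
M/r(-114, 23) = 72444/23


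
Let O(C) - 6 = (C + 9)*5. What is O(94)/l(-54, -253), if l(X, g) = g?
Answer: -521/253 ≈ -2.0593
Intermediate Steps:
O(C) = 51 + 5*C (O(C) = 6 + (C + 9)*5 = 6 + (9 + C)*5 = 6 + (45 + 5*C) = 51 + 5*C)
O(94)/l(-54, -253) = (51 + 5*94)/(-253) = (51 + 470)*(-1/253) = 521*(-1/253) = -521/253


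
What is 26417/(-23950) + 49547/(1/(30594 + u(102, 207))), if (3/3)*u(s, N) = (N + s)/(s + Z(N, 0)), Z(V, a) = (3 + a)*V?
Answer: 8749480205300553/5771950 ≈ 1.5159e+9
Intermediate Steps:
Z(V, a) = V*(3 + a)
u(s, N) = (N + s)/(s + 3*N) (u(s, N) = (N + s)/(s + N*(3 + 0)) = (N + s)/(s + N*3) = (N + s)/(s + 3*N))
26417/(-23950) + 49547/(1/(30594 + u(102, 207))) = 26417/(-23950) + 49547/(1/(30594 + (207 + 102)/(102 + 3*207))) = 26417*(-1/23950) + 49547/(1/(30594 + 309/(102 + 621))) = -26417/23950 + 49547/(1/(30594 + 309/723)) = -26417/23950 + 49547/(1/(30594 + (1/723)*309)) = -26417/23950 + 49547/(1/(30594 + 103/241)) = -26417/23950 + 49547/(1/(7373257/241)) = -26417/23950 + 49547/(241/7373257) = -26417/23950 + 49547*(7373257/241) = -26417/23950 + 365322764579/241 = 8749480205300553/5771950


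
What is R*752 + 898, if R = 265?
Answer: 200178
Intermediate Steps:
R*752 + 898 = 265*752 + 898 = 199280 + 898 = 200178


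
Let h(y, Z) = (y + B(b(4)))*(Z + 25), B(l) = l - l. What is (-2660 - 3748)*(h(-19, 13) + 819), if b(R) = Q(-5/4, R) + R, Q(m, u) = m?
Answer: -621576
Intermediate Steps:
b(R) = -5/4 + R
B(l) = 0
h(y, Z) = y*(25 + Z) (h(y, Z) = (y + 0)*(Z + 25) = y*(25 + Z))
(-2660 - 3748)*(h(-19, 13) + 819) = (-2660 - 3748)*(-19*(25 + 13) + 819) = -6408*(-19*38 + 819) = -6408*(-722 + 819) = -6408*97 = -621576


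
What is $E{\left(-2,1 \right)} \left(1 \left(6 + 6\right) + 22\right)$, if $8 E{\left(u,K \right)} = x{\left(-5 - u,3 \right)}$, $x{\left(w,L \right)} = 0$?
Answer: $0$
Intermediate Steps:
$E{\left(u,K \right)} = 0$ ($E{\left(u,K \right)} = \frac{1}{8} \cdot 0 = 0$)
$E{\left(-2,1 \right)} \left(1 \left(6 + 6\right) + 22\right) = 0 \left(1 \left(6 + 6\right) + 22\right) = 0 \left(1 \cdot 12 + 22\right) = 0 \left(12 + 22\right) = 0 \cdot 34 = 0$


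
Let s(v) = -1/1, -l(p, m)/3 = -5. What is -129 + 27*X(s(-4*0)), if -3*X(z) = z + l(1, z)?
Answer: -255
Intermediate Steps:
l(p, m) = 15 (l(p, m) = -3*(-5) = 15)
s(v) = -1 (s(v) = -1*1 = -1)
X(z) = -5 - z/3 (X(z) = -(z + 15)/3 = -(15 + z)/3 = -5 - z/3)
-129 + 27*X(s(-4*0)) = -129 + 27*(-5 - 1/3*(-1)) = -129 + 27*(-5 + 1/3) = -129 + 27*(-14/3) = -129 - 126 = -255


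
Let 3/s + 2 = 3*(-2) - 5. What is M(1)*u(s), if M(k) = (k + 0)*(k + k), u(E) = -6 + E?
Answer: -162/13 ≈ -12.462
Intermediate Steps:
s = -3/13 (s = 3/(-2 + (3*(-2) - 5)) = 3/(-2 + (-6 - 5)) = 3/(-2 - 11) = 3/(-13) = 3*(-1/13) = -3/13 ≈ -0.23077)
M(k) = 2*k**2 (M(k) = k*(2*k) = 2*k**2)
M(1)*u(s) = (2*1**2)*(-6 - 3/13) = (2*1)*(-81/13) = 2*(-81/13) = -162/13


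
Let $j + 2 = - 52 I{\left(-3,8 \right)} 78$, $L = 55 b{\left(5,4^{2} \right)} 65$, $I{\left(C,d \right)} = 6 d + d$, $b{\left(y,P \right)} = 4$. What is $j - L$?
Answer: $-241438$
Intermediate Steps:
$I{\left(C,d \right)} = 7 d$
$L = 14300$ ($L = 55 \cdot 4 \cdot 65 = 220 \cdot 65 = 14300$)
$j = -227138$ ($j = -2 + - 52 \cdot 7 \cdot 8 \cdot 78 = -2 + \left(-52\right) 56 \cdot 78 = -2 - 227136 = -227138$)
$j - L = -227138 - 14300 = -241438$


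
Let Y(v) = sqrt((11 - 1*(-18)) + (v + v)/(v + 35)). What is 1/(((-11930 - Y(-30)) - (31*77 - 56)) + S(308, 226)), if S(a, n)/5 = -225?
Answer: -15386/236728979 + sqrt(17)/236728979 ≈ -6.4977e-5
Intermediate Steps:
S(a, n) = -1125 (S(a, n) = 5*(-225) = -1125)
Y(v) = sqrt(29 + 2*v/(35 + v)) (Y(v) = sqrt((11 + 18) + (2*v)/(35 + v)) = sqrt(29 + 2*v/(35 + v)))
1/(((-11930 - Y(-30)) - (31*77 - 56)) + S(308, 226)) = 1/(((-11930 - sqrt((1015 + 31*(-30))/(35 - 30))) - (31*77 - 56)) - 1125) = 1/(((-11930 - sqrt((1015 - 930)/5)) - (2387 - 56)) - 1125) = 1/(((-11930 - sqrt((1/5)*85)) - 1*2331) - 1125) = 1/(((-11930 - sqrt(17)) - 2331) - 1125) = 1/((-14261 - sqrt(17)) - 1125) = 1/(-15386 - sqrt(17))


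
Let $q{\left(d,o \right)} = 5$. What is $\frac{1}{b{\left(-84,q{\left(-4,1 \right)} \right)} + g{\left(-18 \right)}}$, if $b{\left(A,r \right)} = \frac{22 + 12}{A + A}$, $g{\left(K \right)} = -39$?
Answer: $- \frac{84}{3293} \approx -0.025509$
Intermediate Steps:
$b{\left(A,r \right)} = \frac{17}{A}$ ($b{\left(A,r \right)} = \frac{34}{2 A} = 34 \frac{1}{2 A} = \frac{17}{A}$)
$\frac{1}{b{\left(-84,q{\left(-4,1 \right)} \right)} + g{\left(-18 \right)}} = \frac{1}{\frac{17}{-84} - 39} = \frac{1}{17 \left(- \frac{1}{84}\right) - 39} = \frac{1}{- \frac{17}{84} - 39} = \frac{1}{- \frac{3293}{84}} = - \frac{84}{3293}$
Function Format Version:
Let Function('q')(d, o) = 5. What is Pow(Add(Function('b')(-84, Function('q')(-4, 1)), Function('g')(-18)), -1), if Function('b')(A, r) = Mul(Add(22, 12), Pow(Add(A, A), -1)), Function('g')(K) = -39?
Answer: Rational(-84, 3293) ≈ -0.025509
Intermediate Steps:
Function('b')(A, r) = Mul(17, Pow(A, -1)) (Function('b')(A, r) = Mul(34, Pow(Mul(2, A), -1)) = Mul(34, Mul(Rational(1, 2), Pow(A, -1))) = Mul(17, Pow(A, -1)))
Pow(Add(Function('b')(-84, Function('q')(-4, 1)), Function('g')(-18)), -1) = Pow(Add(Mul(17, Pow(-84, -1)), -39), -1) = Pow(Add(Mul(17, Rational(-1, 84)), -39), -1) = Pow(Add(Rational(-17, 84), -39), -1) = Pow(Rational(-3293, 84), -1) = Rational(-84, 3293)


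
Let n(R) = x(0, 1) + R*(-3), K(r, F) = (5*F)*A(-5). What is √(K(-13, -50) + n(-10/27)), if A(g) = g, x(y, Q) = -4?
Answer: 2*√2806/3 ≈ 35.314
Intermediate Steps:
K(r, F) = -25*F (K(r, F) = (5*F)*(-5) = -25*F)
n(R) = -4 - 3*R (n(R) = -4 + R*(-3) = -4 - 3*R)
√(K(-13, -50) + n(-10/27)) = √(-25*(-50) + (-4 - (-30)/27)) = √(1250 + (-4 - (-30)/27)) = √(1250 + (-4 - 3*(-10/27))) = √(1250 + (-4 + 10/9)) = √(1250 - 26/9) = √(11224/9) = 2*√2806/3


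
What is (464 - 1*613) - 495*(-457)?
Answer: 226066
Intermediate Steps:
(464 - 1*613) - 495*(-457) = (464 - 613) + 226215 = -149 + 226215 = 226066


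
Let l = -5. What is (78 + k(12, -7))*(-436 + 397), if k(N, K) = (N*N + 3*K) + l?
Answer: -7644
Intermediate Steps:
k(N, K) = -5 + N² + 3*K (k(N, K) = (N*N + 3*K) - 5 = (N² + 3*K) - 5 = -5 + N² + 3*K)
(78 + k(12, -7))*(-436 + 397) = (78 + (-5 + 12² + 3*(-7)))*(-436 + 397) = (78 + (-5 + 144 - 21))*(-39) = (78 + 118)*(-39) = 196*(-39) = -7644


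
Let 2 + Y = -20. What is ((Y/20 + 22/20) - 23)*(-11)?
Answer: 253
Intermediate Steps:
Y = -22 (Y = -2 - 20 = -22)
((Y/20 + 22/20) - 23)*(-11) = ((-22/20 + 22/20) - 23)*(-11) = ((-22*1/20 + 22*(1/20)) - 23)*(-11) = ((-11/10 + 11/10) - 23)*(-11) = (0 - 23)*(-11) = -23*(-11) = 253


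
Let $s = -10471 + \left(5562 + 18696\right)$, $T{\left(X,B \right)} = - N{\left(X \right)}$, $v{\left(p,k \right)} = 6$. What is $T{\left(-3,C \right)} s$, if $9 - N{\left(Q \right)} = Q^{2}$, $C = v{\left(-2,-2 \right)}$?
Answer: $0$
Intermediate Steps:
$C = 6$
$N{\left(Q \right)} = 9 - Q^{2}$
$T{\left(X,B \right)} = -9 + X^{2}$ ($T{\left(X,B \right)} = - (9 - X^{2}) = -9 + X^{2}$)
$s = 13787$ ($s = -10471 + 24258 = 13787$)
$T{\left(-3,C \right)} s = \left(-9 + \left(-3\right)^{2}\right) 13787 = \left(-9 + 9\right) 13787 = 0 \cdot 13787 = 0$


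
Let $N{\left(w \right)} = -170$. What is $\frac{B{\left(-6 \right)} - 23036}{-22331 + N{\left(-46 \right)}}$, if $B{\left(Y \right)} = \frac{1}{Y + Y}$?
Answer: $\frac{276433}{270012} \approx 1.0238$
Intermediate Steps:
$B{\left(Y \right)} = \frac{1}{2 Y}$
$\frac{B{\left(-6 \right)} - 23036}{-22331 + N{\left(-46 \right)}} = \frac{\frac{1}{2 \left(-6\right)} - 23036}{-22331 - 170} = \frac{\frac{1}{2} \left(- \frac{1}{6}\right) - 23036}{-22501} = \left(- \frac{1}{12} - 23036\right) \left(- \frac{1}{22501}\right) = \left(- \frac{276433}{12}\right) \left(- \frac{1}{22501}\right) = \frac{276433}{270012}$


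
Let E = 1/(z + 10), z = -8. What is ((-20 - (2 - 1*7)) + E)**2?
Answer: 841/4 ≈ 210.25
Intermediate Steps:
E = 1/2 (E = 1/(-8 + 10) = 1/2 ≈ 0.50000)
((-20 - (2 - 1*7)) + E)**2 = ((-20 - (2 - 1*7)) + 1/2)**2 = ((-20 - (2 - 7)) + 1/2)**2 = ((-20 - 1*(-5)) + 1/2)**2 = ((-20 + 5) + 1/2)**2 = (-15 + 1/2)**2 = (-29/2)**2 = 841/4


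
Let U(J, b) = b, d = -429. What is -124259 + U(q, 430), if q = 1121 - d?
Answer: -123829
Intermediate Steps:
q = 1550 (q = 1121 - 1*(-429) = 1121 + 429 = 1550)
-124259 + U(q, 430) = -124259 + 430 = -123829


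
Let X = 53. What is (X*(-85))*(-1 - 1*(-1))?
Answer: 0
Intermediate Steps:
(X*(-85))*(-1 - 1*(-1)) = (53*(-85))*(-1 - 1*(-1)) = -4505*(-1 + 1) = -4505*0 = 0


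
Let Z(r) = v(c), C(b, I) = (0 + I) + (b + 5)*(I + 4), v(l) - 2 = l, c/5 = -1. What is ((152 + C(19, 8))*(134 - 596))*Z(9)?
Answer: 620928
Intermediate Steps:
c = -5 (c = 5*(-1) = -5)
v(l) = 2 + l
C(b, I) = I + (4 + I)*(5 + b) (C(b, I) = I + (5 + b)*(4 + I) = I + (4 + I)*(5 + b))
Z(r) = -3 (Z(r) = 2 - 5 = -3)
((152 + C(19, 8))*(134 - 596))*Z(9) = ((152 + (20 + 4*19 + 6*8 + 8*19))*(134 - 596))*(-3) = ((152 + (20 + 76 + 48 + 152))*(-462))*(-3) = ((152 + 296)*(-462))*(-3) = (448*(-462))*(-3) = -206976*(-3) = 620928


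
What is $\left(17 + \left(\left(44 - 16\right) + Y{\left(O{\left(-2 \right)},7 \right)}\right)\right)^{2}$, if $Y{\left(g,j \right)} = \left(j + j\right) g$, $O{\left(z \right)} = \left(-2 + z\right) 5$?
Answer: $55225$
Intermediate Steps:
$O{\left(z \right)} = -10 + 5 z$
$Y{\left(g,j \right)} = 2 g j$ ($Y{\left(g,j \right)} = 2 j g = 2 g j$)
$\left(17 + \left(\left(44 - 16\right) + Y{\left(O{\left(-2 \right)},7 \right)}\right)\right)^{2} = \left(17 + \left(\left(44 - 16\right) + 2 \left(-10 + 5 \left(-2\right)\right) 7\right)\right)^{2} = \left(17 + \left(28 + 2 \left(-10 - 10\right) 7\right)\right)^{2} = \left(17 + \left(28 + 2 \left(-20\right) 7\right)\right)^{2} = \left(17 + \left(28 - 280\right)\right)^{2} = \left(17 - 252\right)^{2} = \left(-235\right)^{2} = 55225$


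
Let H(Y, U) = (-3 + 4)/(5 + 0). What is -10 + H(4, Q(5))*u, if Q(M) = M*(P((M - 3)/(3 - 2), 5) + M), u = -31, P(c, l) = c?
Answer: -81/5 ≈ -16.200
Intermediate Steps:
Q(M) = M*(-3 + 2*M) (Q(M) = M*((M - 3)/(3 - 2) + M) = M*((-3 + M)/1 + M) = M*((-3 + M)*1 + M) = M*((-3 + M) + M) = M*(-3 + 2*M))
H(Y, U) = 1/5
-10 + H(4, Q(5))*u = -10 + (1/5)*(-31) = -10 - 31/5 = -81/5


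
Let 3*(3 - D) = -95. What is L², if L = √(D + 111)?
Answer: 437/3 ≈ 145.67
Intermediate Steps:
D = 104/3 (D = 3 - ⅓*(-95) = 3 + 95/3 = 104/3 ≈ 34.667)
L = √1311/3 (L = √(104/3 + 111) = √(437/3) = √1311/3 ≈ 12.069)
L² = (√1311/3)² = 437/3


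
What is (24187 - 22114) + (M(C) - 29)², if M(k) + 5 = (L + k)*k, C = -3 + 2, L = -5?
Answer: 2857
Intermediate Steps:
C = -1
M(k) = -5 + k*(-5 + k) (M(k) = -5 + (-5 + k)*k = -5 + k*(-5 + k))
(24187 - 22114) + (M(C) - 29)² = (24187 - 22114) + ((-5 + (-1)² - 5*(-1)) - 29)² = 2073 + ((-5 + 1 + 5) - 29)² = 2073 + (1 - 29)² = 2073 + (-28)² = 2073 + 784 = 2857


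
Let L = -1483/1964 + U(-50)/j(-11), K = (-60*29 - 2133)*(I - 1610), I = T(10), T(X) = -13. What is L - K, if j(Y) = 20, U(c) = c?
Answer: -12345472749/1964 ≈ -6.2859e+6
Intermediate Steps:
I = -13
K = 6285879 (K = (-60*29 - 2133)*(-13 - 1610) = (-1740 - 2133)*(-1623) = -3873*(-1623) = 6285879)
L = -6393/1964 (L = -1483/1964 - 50/20 = -1483*1/1964 - 50*1/20 = -1483/1964 - 5/2 = -6393/1964 ≈ -3.2551)
L - K = -6393/1964 - 1*6285879 = -6393/1964 - 6285879 = -12345472749/1964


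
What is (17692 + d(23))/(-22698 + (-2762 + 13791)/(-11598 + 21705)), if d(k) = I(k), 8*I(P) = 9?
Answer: -1430595315/1835181256 ≈ -0.77954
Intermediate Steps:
I(P) = 9/8 (I(P) = (1/8)*9 = 9/8)
d(k) = 9/8
(17692 + d(23))/(-22698 + (-2762 + 13791)/(-11598 + 21705)) = (17692 + 9/8)/(-22698 + (-2762 + 13791)/(-11598 + 21705)) = 141545/(8*(-22698 + 11029/10107)) = 141545/(8*(-229397657/10107)) = (141545/8)*(-10107/229397657) = -1430595315/1835181256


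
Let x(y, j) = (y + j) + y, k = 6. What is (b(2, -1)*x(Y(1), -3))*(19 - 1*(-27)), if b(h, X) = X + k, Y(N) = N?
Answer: -230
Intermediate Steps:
x(y, j) = j + 2*y (x(y, j) = (j + y) + y = j + 2*y)
b(h, X) = 6 + X (b(h, X) = X + 6 = 6 + X)
(b(2, -1)*x(Y(1), -3))*(19 - 1*(-27)) = ((6 - 1)*(-3 + 2*1))*(19 - 1*(-27)) = (5*(-3 + 2))*(19 + 27) = (5*(-1))*46 = -5*46 = -230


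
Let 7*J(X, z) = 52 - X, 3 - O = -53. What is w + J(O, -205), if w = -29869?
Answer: -209087/7 ≈ -29870.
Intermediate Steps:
O = 56 (O = 3 - 1*(-53) = 3 + 53 = 56)
J(X, z) = 52/7 - X/7 (J(X, z) = (52 - X)/7 = 52/7 - X/7)
w + J(O, -205) = -29869 + (52/7 - ⅐*56) = -29869 + (52/7 - 8) = -29869 - 4/7 = -209087/7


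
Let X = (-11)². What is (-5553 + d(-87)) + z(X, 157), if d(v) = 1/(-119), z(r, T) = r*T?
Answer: 1599835/119 ≈ 13444.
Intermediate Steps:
X = 121
z(r, T) = T*r
d(v) = -1/119
(-5553 + d(-87)) + z(X, 157) = (-5553 - 1/119) + 157*121 = -660808/119 + 18997 = 1599835/119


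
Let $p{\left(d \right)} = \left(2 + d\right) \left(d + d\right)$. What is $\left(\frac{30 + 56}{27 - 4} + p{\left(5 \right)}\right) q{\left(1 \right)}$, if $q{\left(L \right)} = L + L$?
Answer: $\frac{3392}{23} \approx 147.48$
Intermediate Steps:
$q{\left(L \right)} = 2 L$
$p{\left(d \right)} = 2 d \left(2 + d\right)$ ($p{\left(d \right)} = \left(2 + d\right) 2 d = 2 d \left(2 + d\right)$)
$\left(\frac{30 + 56}{27 - 4} + p{\left(5 \right)}\right) q{\left(1 \right)} = \left(\frac{30 + 56}{27 - 4} + 2 \cdot 5 \left(2 + 5\right)\right) 2 \cdot 1 = \left(\frac{86}{23} + 2 \cdot 5 \cdot 7\right) 2 = \left(86 \cdot \frac{1}{23} + 70\right) 2 = \left(\frac{86}{23} + 70\right) 2 = \frac{1696}{23} \cdot 2 = \frac{3392}{23}$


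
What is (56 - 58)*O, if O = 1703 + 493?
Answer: -4392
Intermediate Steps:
O = 2196
(56 - 58)*O = (56 - 58)*2196 = -2*2196 = -4392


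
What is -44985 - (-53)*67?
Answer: -41434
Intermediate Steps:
-44985 - (-53)*67 = -44985 - 1*(-3551) = -44985 + 3551 = -41434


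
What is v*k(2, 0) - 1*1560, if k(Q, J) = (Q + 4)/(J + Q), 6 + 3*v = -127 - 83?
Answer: -1776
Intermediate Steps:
v = -72 (v = -2 + (-127 - 83)/3 = -2 + (⅓)*(-210) = -2 - 70 = -72)
k(Q, J) = (4 + Q)/(J + Q)
v*k(2, 0) - 1*1560 = -72*(4 + 2)/(0 + 2) - 1*1560 = -72*6/2 - 1560 = -36*6 - 1560 = -72*3 - 1560 = -216 - 1560 = -1776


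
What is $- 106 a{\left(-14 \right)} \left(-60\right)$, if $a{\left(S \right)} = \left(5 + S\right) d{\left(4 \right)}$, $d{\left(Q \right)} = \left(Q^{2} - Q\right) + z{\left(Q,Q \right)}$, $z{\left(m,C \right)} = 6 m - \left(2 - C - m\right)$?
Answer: $-2404080$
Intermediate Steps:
$z{\left(m,C \right)} = -2 + C + 7 m$ ($z{\left(m,C \right)} = 6 m - \left(2 - C - m\right) = 6 m + \left(-2 + C + m\right) = -2 + C + 7 m$)
$d{\left(Q \right)} = -2 + Q^{2} + 7 Q$ ($d{\left(Q \right)} = \left(Q^{2} - Q\right) + \left(-2 + Q + 7 Q\right) = \left(Q^{2} - Q\right) + \left(-2 + 8 Q\right) = -2 + Q^{2} + 7 Q$)
$a{\left(S \right)} = 210 + 42 S$ ($a{\left(S \right)} = \left(5 + S\right) \left(-2 + 4^{2} + 7 \cdot 4\right) = \left(5 + S\right) \left(-2 + 16 + 28\right) = \left(5 + S\right) 42 = 210 + 42 S$)
$- 106 a{\left(-14 \right)} \left(-60\right) = - 106 \left(210 + 42 \left(-14\right)\right) \left(-60\right) = - 106 \left(210 - 588\right) \left(-60\right) = \left(-106\right) \left(-378\right) \left(-60\right) = 40068 \left(-60\right) = -2404080$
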